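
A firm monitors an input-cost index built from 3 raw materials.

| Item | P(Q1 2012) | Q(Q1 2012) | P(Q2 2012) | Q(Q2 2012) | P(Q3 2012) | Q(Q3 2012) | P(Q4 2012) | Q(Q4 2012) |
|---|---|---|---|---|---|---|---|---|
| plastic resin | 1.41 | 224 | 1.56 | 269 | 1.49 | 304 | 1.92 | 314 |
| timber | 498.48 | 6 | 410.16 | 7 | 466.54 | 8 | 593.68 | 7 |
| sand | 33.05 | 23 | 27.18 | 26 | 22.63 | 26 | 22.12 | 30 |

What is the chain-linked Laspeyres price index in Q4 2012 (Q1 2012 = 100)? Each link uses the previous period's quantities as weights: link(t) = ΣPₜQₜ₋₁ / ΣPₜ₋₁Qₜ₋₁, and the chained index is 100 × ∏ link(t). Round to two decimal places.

Link Q1 2012→Q2 2012:
ΣP(Q2 2012)Q(Q1 2012) = 1.56×224 + 410.16×6 + 27.18×23 = 349.44 + 2460.96 + 625.14 = 3435.54
ΣP(Q1 2012)Q(Q1 2012) = 1.41×224 + 498.48×6 + 33.05×23 = 315.84 + 2990.88 + 760.15 = 4066.87
link = 3435.54/4066.87 = 0.844763
Link Q2 2012→Q3 2012:
ΣP(Q3 2012)Q(Q2 2012) = 1.49×269 + 466.54×7 + 22.63×26 = 400.81 + 3265.78 + 588.38 = 4254.97
ΣP(Q2 2012)Q(Q2 2012) = 1.56×269 + 410.16×7 + 27.18×26 = 419.64 + 2871.12 + 706.68 = 3997.44
link = 4254.97/3997.44 = 1.064424
Link Q3 2012→Q4 2012:
ΣP(Q4 2012)Q(Q3 2012) = 1.92×304 + 593.68×8 + 22.12×26 = 583.68 + 4749.44 + 575.12 = 5908.24
ΣP(Q3 2012)Q(Q3 2012) = 1.49×304 + 466.54×8 + 22.63×26 = 452.96 + 3732.32 + 588.38 = 4773.66
link = 5908.24/4773.66 = 1.237675
Chained index = 100 × 0.844763 × 1.064424 × 1.237675 = 111.2899

111.29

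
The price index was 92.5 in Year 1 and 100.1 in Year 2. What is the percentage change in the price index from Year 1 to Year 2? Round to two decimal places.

Change = (100.1 − 92.5) / 92.5 × 100
       = 7.6 / 92.5 × 100 = 8.2162%

8.22%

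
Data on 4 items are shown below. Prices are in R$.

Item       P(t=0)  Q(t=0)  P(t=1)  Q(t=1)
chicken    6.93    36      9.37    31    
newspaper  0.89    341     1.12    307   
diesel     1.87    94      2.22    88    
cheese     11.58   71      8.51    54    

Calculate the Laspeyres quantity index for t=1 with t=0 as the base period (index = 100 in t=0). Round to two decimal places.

Laspeyres quantity index uses base-period prices as weights.
ΣP(t=0)·Q(t=1) = 6.93×31 + 0.89×307 + 1.87×88 + 11.58×54 = 214.83 + 273.23 + 164.56 + 625.32 = 1277.94
ΣP(t=0)·Q(t=0) = 6.93×36 + 0.89×341 + 1.87×94 + 11.58×71 = 249.48 + 303.49 + 175.78 + 822.18 = 1550.93
Index = 1277.94 / 1550.93 × 100 = 82.3983

82.40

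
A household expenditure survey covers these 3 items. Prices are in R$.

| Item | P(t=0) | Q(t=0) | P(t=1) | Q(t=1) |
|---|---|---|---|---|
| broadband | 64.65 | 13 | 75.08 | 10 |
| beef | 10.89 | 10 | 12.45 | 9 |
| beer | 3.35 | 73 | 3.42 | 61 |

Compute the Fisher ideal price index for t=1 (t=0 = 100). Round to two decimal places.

Laspeyres component (base-period weights):
ΣP(t=1)Q(t=0) = 75.08×13 + 12.45×10 + 3.42×73 = 976.04 + 124.5 + 249.66 = 1350.2
ΣP(t=0)Q(t=0) = 64.65×13 + 10.89×10 + 3.35×73 = 840.45 + 108.9 + 244.55 = 1193.9
L = 1350.2 / 1193.9 × 100 = 113.0915
Paasche component (current-period weights):
ΣP(t=1)Q(t=1) = 75.08×10 + 12.45×9 + 3.42×61 = 750.8 + 112.05 + 208.62 = 1071.47
ΣP(t=0)Q(t=1) = 64.65×10 + 10.89×9 + 3.35×61 = 646.5 + 98.01 + 204.35 = 948.86
P = 1071.47 / 948.86 × 100 = 112.9218
Fisher = √(L × P) = √(113.0915 × 112.9218) = 113.0067

113.01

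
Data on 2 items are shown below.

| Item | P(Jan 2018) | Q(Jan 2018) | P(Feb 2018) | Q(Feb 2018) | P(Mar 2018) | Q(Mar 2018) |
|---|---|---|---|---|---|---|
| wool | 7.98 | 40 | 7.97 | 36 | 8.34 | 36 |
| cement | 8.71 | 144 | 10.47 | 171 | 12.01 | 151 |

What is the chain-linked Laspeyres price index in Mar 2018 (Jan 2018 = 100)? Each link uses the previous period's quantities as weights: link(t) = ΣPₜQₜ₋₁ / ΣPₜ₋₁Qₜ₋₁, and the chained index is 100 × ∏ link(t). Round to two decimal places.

Link Jan 2018→Feb 2018:
ΣP(Feb 2018)Q(Jan 2018) = 7.97×40 + 10.47×144 = 318.8 + 1507.68 = 1826.48
ΣP(Jan 2018)Q(Jan 2018) = 7.98×40 + 8.71×144 = 319.2 + 1254.24 = 1573.44
link = 1826.48/1573.44 = 1.160820
Link Feb 2018→Mar 2018:
ΣP(Mar 2018)Q(Feb 2018) = 8.34×36 + 12.01×171 = 300.24 + 2053.71 = 2353.95
ΣP(Feb 2018)Q(Feb 2018) = 7.97×36 + 10.47×171 = 286.92 + 1790.37 = 2077.29
link = 2353.95/2077.29 = 1.133183
Chained index = 100 × 1.160820 × 1.133183 = 131.5421

131.54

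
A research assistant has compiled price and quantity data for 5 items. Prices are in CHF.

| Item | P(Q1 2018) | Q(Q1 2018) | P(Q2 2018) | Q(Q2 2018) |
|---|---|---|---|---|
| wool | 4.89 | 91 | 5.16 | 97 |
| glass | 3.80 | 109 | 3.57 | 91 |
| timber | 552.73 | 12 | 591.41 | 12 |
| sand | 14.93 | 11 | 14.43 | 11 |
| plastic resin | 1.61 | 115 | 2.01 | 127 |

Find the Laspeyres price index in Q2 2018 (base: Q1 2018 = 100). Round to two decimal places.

Laspeyres price index uses base-period quantities as weights.
ΣP(Q2 2018)·Q(Q1 2018) = 5.16×91 + 3.57×109 + 591.41×12 + 14.43×11 + 2.01×115 = 469.56 + 389.13 + 7096.92 + 158.73 + 231.15 = 8345.49
ΣP(Q1 2018)·Q(Q1 2018) = 4.89×91 + 3.80×109 + 552.73×12 + 14.93×11 + 1.61×115 = 444.99 + 414.2 + 6632.76 + 164.23 + 185.15 = 7841.33
Index = 8345.49 / 7841.33 × 100 = 106.4295

106.43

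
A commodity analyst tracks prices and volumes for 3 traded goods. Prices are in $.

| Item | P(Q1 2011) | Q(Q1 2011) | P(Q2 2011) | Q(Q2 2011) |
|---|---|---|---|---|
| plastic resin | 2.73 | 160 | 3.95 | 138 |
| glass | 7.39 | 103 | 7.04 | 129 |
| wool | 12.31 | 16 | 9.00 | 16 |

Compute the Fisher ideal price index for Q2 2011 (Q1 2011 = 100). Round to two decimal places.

106.10

Laspeyres component (base-period weights):
ΣP(Q2 2011)Q(Q1 2011) = 3.95×160 + 7.04×103 + 9.00×16 = 632 + 725.12 + 144 = 1501.12
ΣP(Q1 2011)Q(Q1 2011) = 2.73×160 + 7.39×103 + 12.31×16 = 436.8 + 761.17 + 196.96 = 1394.93
L = 1501.12 / 1394.93 × 100 = 107.6126
Paasche component (current-period weights):
ΣP(Q2 2011)Q(Q2 2011) = 3.95×138 + 7.04×129 + 9.00×16 = 545.1 + 908.16 + 144 = 1597.26
ΣP(Q1 2011)Q(Q2 2011) = 2.73×138 + 7.39×129 + 12.31×16 = 376.74 + 953.31 + 196.96 = 1527.01
P = 1597.26 / 1527.01 × 100 = 104.6005
Fisher = √(L × P) = √(107.6126 × 104.6005) = 106.0958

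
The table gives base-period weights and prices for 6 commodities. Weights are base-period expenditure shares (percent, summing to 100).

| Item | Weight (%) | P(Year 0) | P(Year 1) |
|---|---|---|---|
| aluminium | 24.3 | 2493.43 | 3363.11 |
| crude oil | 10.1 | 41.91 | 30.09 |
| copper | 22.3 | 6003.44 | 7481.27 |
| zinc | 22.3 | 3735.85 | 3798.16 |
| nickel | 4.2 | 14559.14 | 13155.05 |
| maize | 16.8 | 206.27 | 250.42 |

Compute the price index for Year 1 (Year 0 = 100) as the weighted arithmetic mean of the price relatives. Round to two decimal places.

114.68

aluminium: 24.3 × (3363.11/2493.43) = 24.3 × 1.348789 = 32.7756
crude oil: 10.1 × (30.09/41.91) = 10.1 × 0.717967 = 7.2515
copper: 22.3 × (7481.27/6003.44) = 22.3 × 1.246164 = 27.7895
zinc: 22.3 × (3798.16/3735.85) = 22.3 × 1.016679 = 22.6719
nickel: 4.2 × (13155.05/14559.14) = 4.2 × 0.903560 = 3.7950
maize: 16.8 × (250.42/206.27) = 16.8 × 1.214040 = 20.3959
Index = Σ wᵢ·(p₁ᵢ/p₀ᵢ) = 32.7756 + 7.2515 + 27.7895 + 22.6719 + 3.7950 + 20.3959 = 114.6792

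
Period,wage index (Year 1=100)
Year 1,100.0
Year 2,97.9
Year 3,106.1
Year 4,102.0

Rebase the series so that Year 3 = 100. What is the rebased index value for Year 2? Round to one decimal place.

Rebased(Year 2) = 97.9 / 106.1 × 100 = 92.2714

92.3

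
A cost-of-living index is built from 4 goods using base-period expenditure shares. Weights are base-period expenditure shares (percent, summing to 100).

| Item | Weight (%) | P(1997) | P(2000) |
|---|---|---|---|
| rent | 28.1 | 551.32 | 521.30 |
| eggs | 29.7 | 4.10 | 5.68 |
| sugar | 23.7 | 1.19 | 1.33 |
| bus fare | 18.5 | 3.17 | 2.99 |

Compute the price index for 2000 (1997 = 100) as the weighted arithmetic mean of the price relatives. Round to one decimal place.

111.7

rent: 28.1 × (521.30/551.32) = 28.1 × 0.945549 = 26.5699
eggs: 29.7 × (5.68/4.10) = 29.7 × 1.385366 = 41.1454
sugar: 23.7 × (1.33/1.19) = 23.7 × 1.117647 = 26.4882
bus fare: 18.5 × (2.99/3.17) = 18.5 × 0.943218 = 17.4495
Index = Σ wᵢ·(p₁ᵢ/p₀ᵢ) = 26.5699 + 41.1454 + 26.4882 + 17.4495 = 111.6531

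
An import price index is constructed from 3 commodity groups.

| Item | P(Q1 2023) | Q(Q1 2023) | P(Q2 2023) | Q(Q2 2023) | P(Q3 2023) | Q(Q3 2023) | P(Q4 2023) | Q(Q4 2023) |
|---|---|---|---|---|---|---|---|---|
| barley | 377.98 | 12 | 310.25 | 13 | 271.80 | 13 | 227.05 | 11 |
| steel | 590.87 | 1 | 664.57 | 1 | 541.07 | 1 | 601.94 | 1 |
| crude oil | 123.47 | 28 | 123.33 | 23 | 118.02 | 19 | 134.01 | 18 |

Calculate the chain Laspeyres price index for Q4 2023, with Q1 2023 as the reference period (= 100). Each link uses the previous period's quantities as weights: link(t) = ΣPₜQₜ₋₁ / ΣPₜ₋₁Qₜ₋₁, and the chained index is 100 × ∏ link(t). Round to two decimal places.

79.48

Link Q1 2023→Q2 2023:
ΣP(Q2 2023)Q(Q1 2023) = 310.25×12 + 664.57×1 + 123.33×28 = 3723 + 664.57 + 3453.24 = 7840.81
ΣP(Q1 2023)Q(Q1 2023) = 377.98×12 + 590.87×1 + 123.47×28 = 4535.76 + 590.87 + 3457.16 = 8583.79
link = 7840.81/8583.79 = 0.913444
Link Q2 2023→Q3 2023:
ΣP(Q3 2023)Q(Q2 2023) = 271.80×13 + 541.07×1 + 118.02×23 = 3533.4 + 541.07 + 2714.46 = 6788.93
ΣP(Q2 2023)Q(Q2 2023) = 310.25×13 + 664.57×1 + 123.33×23 = 4033.25 + 664.57 + 2836.59 = 7534.41
link = 6788.93/7534.41 = 0.901057
Link Q3 2023→Q4 2023:
ΣP(Q4 2023)Q(Q3 2023) = 227.05×13 + 601.94×1 + 134.01×19 = 2951.65 + 601.94 + 2546.19 = 6099.78
ΣP(Q3 2023)Q(Q3 2023) = 271.80×13 + 541.07×1 + 118.02×19 = 3533.4 + 541.07 + 2242.38 = 6316.85
link = 6099.78/6316.85 = 0.965636
Chained index = 100 × 0.913444 × 0.901057 × 0.965636 = 79.4781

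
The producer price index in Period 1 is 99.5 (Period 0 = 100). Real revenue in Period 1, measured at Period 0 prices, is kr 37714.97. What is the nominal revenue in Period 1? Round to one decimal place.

37526.4

Nominal = Real × (Index/100) = 37714.97 × (99.5/100)
        = 37714.97 × 0.995 = 37526.3952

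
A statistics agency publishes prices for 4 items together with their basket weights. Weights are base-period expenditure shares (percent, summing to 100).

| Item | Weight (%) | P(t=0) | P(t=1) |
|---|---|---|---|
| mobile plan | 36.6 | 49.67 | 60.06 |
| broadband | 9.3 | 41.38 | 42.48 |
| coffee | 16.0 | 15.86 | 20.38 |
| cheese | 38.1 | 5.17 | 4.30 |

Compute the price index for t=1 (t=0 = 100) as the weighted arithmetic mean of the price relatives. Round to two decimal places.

106.05

mobile plan: 36.6 × (60.06/49.67) = 36.6 × 1.209181 = 44.2560
broadband: 9.3 × (42.48/41.38) = 9.3 × 1.026583 = 9.5472
coffee: 16.0 × (20.38/15.86) = 16.0 × 1.284994 = 20.5599
cheese: 38.1 × (4.30/5.17) = 38.1 × 0.831721 = 31.6886
Index = Σ wᵢ·(p₁ᵢ/p₀ᵢ) = 44.2560 + 9.5472 + 20.5599 + 31.6886 = 106.0517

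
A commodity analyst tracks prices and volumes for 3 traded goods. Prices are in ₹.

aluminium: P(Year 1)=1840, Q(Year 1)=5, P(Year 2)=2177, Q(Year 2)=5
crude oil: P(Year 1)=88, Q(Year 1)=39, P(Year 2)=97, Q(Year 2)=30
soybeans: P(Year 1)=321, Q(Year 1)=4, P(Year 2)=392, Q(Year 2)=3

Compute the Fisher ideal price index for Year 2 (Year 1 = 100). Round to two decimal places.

Laspeyres component (base-period weights):
ΣP(Year 2)Q(Year 1) = 2177×5 + 97×39 + 392×4 = 10885 + 3783 + 1568 = 16236
ΣP(Year 1)Q(Year 1) = 1840×5 + 88×39 + 321×4 = 9200 + 3432 + 1284 = 13916
L = 16236 / 13916 × 100 = 116.6715
Paasche component (current-period weights):
ΣP(Year 2)Q(Year 2) = 2177×5 + 97×30 + 392×3 = 10885 + 2910 + 1176 = 14971
ΣP(Year 1)Q(Year 2) = 1840×5 + 88×30 + 321×3 = 9200 + 2640 + 963 = 12803
P = 14971 / 12803 × 100 = 116.9335
Fisher = √(L × P) = √(116.6715 × 116.9335) = 116.8024

116.80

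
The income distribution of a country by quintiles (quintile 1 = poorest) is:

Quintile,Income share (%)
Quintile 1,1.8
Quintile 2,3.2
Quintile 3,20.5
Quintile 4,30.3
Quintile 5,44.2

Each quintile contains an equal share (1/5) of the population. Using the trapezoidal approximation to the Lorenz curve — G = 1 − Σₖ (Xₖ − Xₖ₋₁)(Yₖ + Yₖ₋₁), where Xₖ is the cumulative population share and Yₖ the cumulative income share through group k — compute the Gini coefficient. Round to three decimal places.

Cumulative income shares Yₖ: 0.0180, 0.0500, 0.2550, 0.5580, 1.0000
Σ (Xₖ−Xₖ₋₁)(Yₖ+Yₖ₋₁) = (1/5)(0.0180+0.0000) + (1/5)(0.0500+0.0180) + (1/5)(0.2550+0.0500) + (1/5)(0.5580+0.2550) + (1/5)(1.0000+0.5580)
  = 0.0036 + 0.0136 + 0.0610 + 0.1626 + 0.3116 = 0.5524
G = 1 − 0.5524 = 0.4476

0.448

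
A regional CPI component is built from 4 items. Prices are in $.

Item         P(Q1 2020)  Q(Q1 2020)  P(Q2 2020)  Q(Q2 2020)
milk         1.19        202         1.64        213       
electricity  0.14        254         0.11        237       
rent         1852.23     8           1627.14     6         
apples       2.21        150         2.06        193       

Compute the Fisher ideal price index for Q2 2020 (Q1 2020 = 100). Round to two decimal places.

Laspeyres component (base-period weights):
ΣP(Q2 2020)Q(Q1 2020) = 1.64×202 + 0.11×254 + 1627.14×8 + 2.06×150 = 331.28 + 27.94 + 13017.12 + 309 = 13685.34
ΣP(Q1 2020)Q(Q1 2020) = 1.19×202 + 0.14×254 + 1852.23×8 + 2.21×150 = 240.38 + 35.56 + 14817.84 + 331.5 = 15425.28
L = 13685.34 / 15425.28 × 100 = 88.7202
Paasche component (current-period weights):
ΣP(Q2 2020)Q(Q2 2020) = 1.64×213 + 0.11×237 + 1627.14×6 + 2.06×193 = 349.32 + 26.07 + 9762.84 + 397.58 = 10535.81
ΣP(Q1 2020)Q(Q2 2020) = 1.19×213 + 0.14×237 + 1852.23×6 + 2.21×193 = 253.47 + 33.18 + 11113.38 + 426.53 = 11826.56
P = 10535.81 / 11826.56 × 100 = 89.0860
Fisher = √(L × P) = √(88.7202 × 89.0860) = 88.9029

88.90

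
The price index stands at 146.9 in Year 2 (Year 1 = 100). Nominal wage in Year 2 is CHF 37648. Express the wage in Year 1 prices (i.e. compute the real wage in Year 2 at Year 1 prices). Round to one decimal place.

Real = Nominal ÷ (Index/100) = 37648 ÷ (146.9/100)
     = 37648 ÷ 1.469 = 25628.3186

25628.3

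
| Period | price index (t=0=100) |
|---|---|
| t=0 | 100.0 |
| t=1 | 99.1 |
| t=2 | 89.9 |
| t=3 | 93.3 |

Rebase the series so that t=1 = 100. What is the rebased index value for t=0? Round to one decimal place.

100.9

Rebased(t=0) = 100.0 / 99.1 × 100 = 100.9082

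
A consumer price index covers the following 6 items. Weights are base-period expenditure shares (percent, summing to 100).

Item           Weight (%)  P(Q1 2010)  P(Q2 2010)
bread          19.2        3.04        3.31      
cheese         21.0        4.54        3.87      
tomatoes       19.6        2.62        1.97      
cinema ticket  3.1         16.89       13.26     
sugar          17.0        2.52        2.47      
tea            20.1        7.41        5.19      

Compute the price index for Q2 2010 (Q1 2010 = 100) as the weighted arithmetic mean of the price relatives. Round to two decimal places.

86.72

bread: 19.2 × (3.31/3.04) = 19.2 × 1.088816 = 20.9053
cheese: 21.0 × (3.87/4.54) = 21.0 × 0.852423 = 17.9009
tomatoes: 19.6 × (1.97/2.62) = 19.6 × 0.751908 = 14.7374
cinema ticket: 3.1 × (13.26/16.89) = 3.1 × 0.785080 = 2.4337
sugar: 17.0 × (2.47/2.52) = 17.0 × 0.980159 = 16.6627
tea: 20.1 × (5.19/7.41) = 20.1 × 0.700405 = 14.0781
Index = Σ wᵢ·(p₁ᵢ/p₀ᵢ) = 20.9053 + 17.9009 + 14.7374 + 2.4337 + 16.6627 + 14.0781 = 86.7181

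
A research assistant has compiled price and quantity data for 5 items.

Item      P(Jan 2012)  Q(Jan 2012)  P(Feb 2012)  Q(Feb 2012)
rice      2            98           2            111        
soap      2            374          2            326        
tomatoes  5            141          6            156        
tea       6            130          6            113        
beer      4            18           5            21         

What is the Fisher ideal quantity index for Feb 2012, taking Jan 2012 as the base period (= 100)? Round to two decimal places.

Laspeyres component (base-period weights):
ΣP(Jan 2012)Q(Feb 2012) = 2×111 + 2×326 + 5×156 + 6×113 + 4×21 = 222 + 652 + 780 + 678 + 84 = 2416
ΣP(Jan 2012)Q(Jan 2012) = 2×98 + 2×374 + 5×141 + 6×130 + 4×18 = 196 + 748 + 705 + 780 + 72 = 2501
L = 2416 / 2501 × 100 = 96.6014
Paasche component (current-period weights):
ΣP(Feb 2012)Q(Feb 2012) = 2×111 + 2×326 + 6×156 + 6×113 + 5×21 = 222 + 652 + 936 + 678 + 105 = 2593
ΣP(Feb 2012)Q(Jan 2012) = 2×98 + 2×374 + 6×141 + 6×130 + 5×18 = 196 + 748 + 846 + 780 + 90 = 2660
P = 2593 / 2660 × 100 = 97.4812
Fisher = √(L × P) = √(96.6014 × 97.4812) = 97.0403

97.04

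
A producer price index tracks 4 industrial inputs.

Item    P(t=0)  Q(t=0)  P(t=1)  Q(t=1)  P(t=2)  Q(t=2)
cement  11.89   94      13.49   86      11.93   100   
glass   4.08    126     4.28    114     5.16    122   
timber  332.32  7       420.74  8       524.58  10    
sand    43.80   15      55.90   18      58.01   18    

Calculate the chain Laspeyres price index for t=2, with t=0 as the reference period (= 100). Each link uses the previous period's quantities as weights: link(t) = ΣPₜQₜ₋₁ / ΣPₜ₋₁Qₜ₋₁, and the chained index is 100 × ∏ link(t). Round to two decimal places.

137.95

Link t=0→t=1:
ΣP(t=1)Q(t=0) = 13.49×94 + 4.28×126 + 420.74×7 + 55.90×15 = 1268.06 + 539.28 + 2945.18 + 838.5 = 5591.02
ΣP(t=0)Q(t=0) = 11.89×94 + 4.08×126 + 332.32×7 + 43.80×15 = 1117.66 + 514.08 + 2326.24 + 657 = 4614.98
link = 5591.02/4614.98 = 1.211494
Link t=1→t=2:
ΣP(t=2)Q(t=1) = 11.93×86 + 5.16×114 + 524.58×8 + 58.01×18 = 1025.98 + 588.24 + 4196.64 + 1044.18 = 6855.04
ΣP(t=1)Q(t=1) = 13.49×86 + 4.28×114 + 420.74×8 + 55.90×18 = 1160.14 + 487.92 + 3365.92 + 1006.2 = 6020.18
link = 6855.04/6020.18 = 1.138677
Chained index = 100 × 1.211494 × 1.138677 = 137.9500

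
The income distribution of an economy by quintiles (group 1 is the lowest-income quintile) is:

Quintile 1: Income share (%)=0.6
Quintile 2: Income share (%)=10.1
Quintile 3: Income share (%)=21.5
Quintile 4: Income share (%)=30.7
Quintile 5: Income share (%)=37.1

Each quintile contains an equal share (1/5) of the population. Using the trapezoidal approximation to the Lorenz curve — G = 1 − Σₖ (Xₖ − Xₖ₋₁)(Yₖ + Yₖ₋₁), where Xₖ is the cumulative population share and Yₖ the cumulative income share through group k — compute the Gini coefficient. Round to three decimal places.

Cumulative income shares Yₖ: 0.0060, 0.1070, 0.3220, 0.6290, 1.0000
Σ (Xₖ−Xₖ₋₁)(Yₖ+Yₖ₋₁) = (1/5)(0.0060+0.0000) + (1/5)(0.1070+0.0060) + (1/5)(0.3220+0.1070) + (1/5)(0.6290+0.3220) + (1/5)(1.0000+0.6290)
  = 0.0012 + 0.0226 + 0.0858 + 0.1902 + 0.3258 = 0.6256
G = 1 − 0.6256 = 0.3744

0.374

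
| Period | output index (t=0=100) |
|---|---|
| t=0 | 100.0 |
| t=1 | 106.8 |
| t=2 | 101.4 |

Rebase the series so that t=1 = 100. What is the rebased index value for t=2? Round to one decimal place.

Rebased(t=2) = 101.4 / 106.8 × 100 = 94.9438

94.9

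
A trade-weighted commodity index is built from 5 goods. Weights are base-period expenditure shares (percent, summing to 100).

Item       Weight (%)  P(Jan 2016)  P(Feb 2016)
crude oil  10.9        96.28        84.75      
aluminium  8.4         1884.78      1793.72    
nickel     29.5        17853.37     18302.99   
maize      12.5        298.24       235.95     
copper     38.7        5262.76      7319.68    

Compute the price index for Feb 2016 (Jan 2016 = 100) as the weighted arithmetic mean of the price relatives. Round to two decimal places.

crude oil: 10.9 × (84.75/96.28) = 10.9 × 0.880245 = 9.5947
aluminium: 8.4 × (1793.72/1884.78) = 8.4 × 0.951687 = 7.9942
nickel: 29.5 × (18302.99/17853.37) = 29.5 × 1.025184 = 30.2429
maize: 12.5 × (235.95/298.24) = 12.5 × 0.791141 = 9.8893
copper: 38.7 × (7319.68/5262.76) = 38.7 × 1.390844 = 53.8257
Index = Σ wᵢ·(p₁ᵢ/p₀ᵢ) = 9.5947 + 7.9942 + 30.2429 + 9.8893 + 53.8257 = 111.5467

111.55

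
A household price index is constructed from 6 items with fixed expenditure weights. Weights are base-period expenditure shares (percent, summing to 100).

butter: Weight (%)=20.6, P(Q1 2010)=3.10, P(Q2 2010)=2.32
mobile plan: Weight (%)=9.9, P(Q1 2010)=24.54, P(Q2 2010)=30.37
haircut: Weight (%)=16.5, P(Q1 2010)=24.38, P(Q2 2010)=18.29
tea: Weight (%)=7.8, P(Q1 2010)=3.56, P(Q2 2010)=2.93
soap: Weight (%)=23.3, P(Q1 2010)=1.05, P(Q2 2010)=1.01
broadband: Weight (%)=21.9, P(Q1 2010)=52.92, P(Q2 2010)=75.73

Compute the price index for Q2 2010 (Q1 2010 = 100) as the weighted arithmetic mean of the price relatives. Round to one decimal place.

100.2

butter: 20.6 × (2.32/3.10) = 20.6 × 0.748387 = 15.4168
mobile plan: 9.9 × (30.37/24.54) = 9.9 × 1.237571 = 12.2520
haircut: 16.5 × (18.29/24.38) = 16.5 × 0.750205 = 12.3784
tea: 7.8 × (2.93/3.56) = 7.8 × 0.823034 = 6.4197
soap: 23.3 × (1.01/1.05) = 23.3 × 0.961905 = 22.4124
broadband: 21.9 × (75.73/52.92) = 21.9 × 1.431028 = 31.3395
Index = Σ wᵢ·(p₁ᵢ/p₀ᵢ) = 15.4168 + 12.2520 + 12.3784 + 6.4197 + 22.4124 + 31.3395 = 100.2187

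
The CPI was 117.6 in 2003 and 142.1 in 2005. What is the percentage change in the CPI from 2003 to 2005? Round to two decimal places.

20.83%

Change = (142.1 − 117.6) / 117.6 × 100
       = 24.5 / 117.6 × 100 = 20.8333%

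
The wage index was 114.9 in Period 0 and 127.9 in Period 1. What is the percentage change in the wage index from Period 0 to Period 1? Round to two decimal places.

Change = (127.9 − 114.9) / 114.9 × 100
       = 13.0 / 114.9 × 100 = 11.3142%

11.31%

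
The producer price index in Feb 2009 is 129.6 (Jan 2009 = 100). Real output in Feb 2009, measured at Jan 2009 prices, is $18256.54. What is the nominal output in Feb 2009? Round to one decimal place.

Nominal = Real × (Index/100) = 18256.54 × (129.6/100)
        = 18256.54 × 1.296 = 23660.4758

23660.5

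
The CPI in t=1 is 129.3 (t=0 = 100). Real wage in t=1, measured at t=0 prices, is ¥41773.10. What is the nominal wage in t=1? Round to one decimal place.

Nominal = Real × (Index/100) = 41773.10 × (129.3/100)
        = 41773.10 × 1.293 = 54012.6183

54012.6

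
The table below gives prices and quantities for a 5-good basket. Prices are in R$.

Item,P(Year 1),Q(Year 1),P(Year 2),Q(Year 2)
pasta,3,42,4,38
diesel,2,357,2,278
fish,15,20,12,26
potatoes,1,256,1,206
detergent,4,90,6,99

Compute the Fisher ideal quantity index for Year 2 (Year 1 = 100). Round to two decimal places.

94.77

Laspeyres component (base-period weights):
ΣP(Year 1)Q(Year 2) = 3×38 + 2×278 + 15×26 + 1×206 + 4×99 = 114 + 556 + 390 + 206 + 396 = 1662
ΣP(Year 1)Q(Year 1) = 3×42 + 2×357 + 15×20 + 1×256 + 4×90 = 126 + 714 + 300 + 256 + 360 = 1756
L = 1662 / 1756 × 100 = 94.6469
Paasche component (current-period weights):
ΣP(Year 2)Q(Year 2) = 4×38 + 2×278 + 12×26 + 1×206 + 6×99 = 152 + 556 + 312 + 206 + 594 = 1820
ΣP(Year 2)Q(Year 1) = 4×42 + 2×357 + 12×20 + 1×256 + 6×90 = 168 + 714 + 240 + 256 + 540 = 1918
P = 1820 / 1918 × 100 = 94.8905
Fisher = √(L × P) = √(94.6469 × 94.8905) = 94.7686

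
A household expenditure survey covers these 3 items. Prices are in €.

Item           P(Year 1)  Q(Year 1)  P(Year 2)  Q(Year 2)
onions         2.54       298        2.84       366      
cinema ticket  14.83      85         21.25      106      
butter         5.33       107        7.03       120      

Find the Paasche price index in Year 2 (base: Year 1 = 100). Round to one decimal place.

Paasche price index uses current-period quantities as weights.
ΣP(Year 2)·Q(Year 2) = 2.84×366 + 21.25×106 + 7.03×120 = 1039.44 + 2252.5 + 843.6 = 4135.54
ΣP(Year 1)·Q(Year 2) = 2.54×366 + 14.83×106 + 5.33×120 = 929.64 + 1571.98 + 639.6 = 3141.22
Index = 4135.54 / 3141.22 × 100 = 131.6539

131.7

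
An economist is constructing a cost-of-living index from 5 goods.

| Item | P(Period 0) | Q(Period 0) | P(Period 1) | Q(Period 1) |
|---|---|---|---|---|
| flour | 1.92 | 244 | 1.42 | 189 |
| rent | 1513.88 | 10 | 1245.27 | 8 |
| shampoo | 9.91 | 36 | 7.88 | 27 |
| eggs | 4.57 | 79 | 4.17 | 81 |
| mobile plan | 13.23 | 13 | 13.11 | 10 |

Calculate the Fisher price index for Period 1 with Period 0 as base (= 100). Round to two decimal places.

82.36

Laspeyres component (base-period weights):
ΣP(Period 1)Q(Period 0) = 1.42×244 + 1245.27×10 + 7.88×36 + 4.17×79 + 13.11×13 = 346.48 + 12452.7 + 283.68 + 329.43 + 170.43 = 13582.72
ΣP(Period 0)Q(Period 0) = 1.92×244 + 1513.88×10 + 9.91×36 + 4.57×79 + 13.23×13 = 468.48 + 15138.8 + 356.76 + 361.03 + 171.99 = 16497.06
L = 13582.72 / 16497.06 × 100 = 82.3342
Paasche component (current-period weights):
ΣP(Period 1)Q(Period 1) = 1.42×189 + 1245.27×8 + 7.88×27 + 4.17×81 + 13.11×10 = 268.38 + 9962.16 + 212.76 + 337.77 + 131.1 = 10912.17
ΣP(Period 0)Q(Period 1) = 1.92×189 + 1513.88×8 + 9.91×27 + 4.57×81 + 13.23×10 = 362.88 + 12111.04 + 267.57 + 370.17 + 132.3 = 13243.96
P = 10912.17 / 13243.96 × 100 = 82.3936
Fisher = √(L × P) = √(82.3342 × 82.3936) = 82.3639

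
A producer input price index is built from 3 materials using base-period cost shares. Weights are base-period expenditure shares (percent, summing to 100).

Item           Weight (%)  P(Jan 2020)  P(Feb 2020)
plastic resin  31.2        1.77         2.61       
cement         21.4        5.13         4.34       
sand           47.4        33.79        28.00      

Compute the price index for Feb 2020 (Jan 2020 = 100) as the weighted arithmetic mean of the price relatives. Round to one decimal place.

plastic resin: 31.2 × (2.61/1.77) = 31.2 × 1.474576 = 46.0068
cement: 21.4 × (4.34/5.13) = 21.4 × 0.846004 = 18.1045
sand: 47.4 × (28.00/33.79) = 47.4 × 0.828648 = 39.2779
Index = Σ wᵢ·(p₁ᵢ/p₀ᵢ) = 46.0068 + 18.1045 + 39.2779 = 103.3892

103.4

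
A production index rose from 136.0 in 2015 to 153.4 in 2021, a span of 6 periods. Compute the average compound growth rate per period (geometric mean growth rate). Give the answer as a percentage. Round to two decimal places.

Growth factor = (153.4/136.0)^(1/6) = (1.127941)^(1/6) = 1.020268
Growth rate = 1.020268 − 1 = 0.020268 = 2.0268%

2.03%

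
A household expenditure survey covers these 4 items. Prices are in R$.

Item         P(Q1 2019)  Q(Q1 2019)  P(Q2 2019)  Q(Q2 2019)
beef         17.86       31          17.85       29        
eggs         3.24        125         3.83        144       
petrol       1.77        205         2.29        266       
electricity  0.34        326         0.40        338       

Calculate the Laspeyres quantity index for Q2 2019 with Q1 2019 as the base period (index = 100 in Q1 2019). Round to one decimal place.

Laspeyres quantity index uses base-period prices as weights.
ΣP(Q1 2019)·Q(Q2 2019) = 17.86×29 + 3.24×144 + 1.77×266 + 0.34×338 = 517.94 + 466.56 + 470.82 + 114.92 = 1570.24
ΣP(Q1 2019)·Q(Q1 2019) = 17.86×31 + 3.24×125 + 1.77×205 + 0.34×326 = 553.66 + 405 + 362.85 + 110.84 = 1432.35
Index = 1570.24 / 1432.35 × 100 = 109.6268

109.6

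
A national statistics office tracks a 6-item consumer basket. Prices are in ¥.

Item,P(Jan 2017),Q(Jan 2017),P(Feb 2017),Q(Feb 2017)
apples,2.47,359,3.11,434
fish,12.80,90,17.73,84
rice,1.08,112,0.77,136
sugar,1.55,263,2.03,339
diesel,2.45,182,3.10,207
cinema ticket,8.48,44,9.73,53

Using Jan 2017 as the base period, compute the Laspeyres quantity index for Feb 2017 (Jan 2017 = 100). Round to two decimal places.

111.51

Laspeyres quantity index uses base-period prices as weights.
ΣP(Jan 2017)·Q(Feb 2017) = 2.47×434 + 12.80×84 + 1.08×136 + 1.55×339 + 2.45×207 + 8.48×53 = 1071.98 + 1075.2 + 146.88 + 525.45 + 507.15 + 449.44 = 3776.1
ΣP(Jan 2017)·Q(Jan 2017) = 2.47×359 + 12.80×90 + 1.08×112 + 1.55×263 + 2.45×182 + 8.48×44 = 886.73 + 1152 + 120.96 + 407.65 + 445.9 + 373.12 = 3386.36
Index = 3776.1 / 3386.36 × 100 = 111.5091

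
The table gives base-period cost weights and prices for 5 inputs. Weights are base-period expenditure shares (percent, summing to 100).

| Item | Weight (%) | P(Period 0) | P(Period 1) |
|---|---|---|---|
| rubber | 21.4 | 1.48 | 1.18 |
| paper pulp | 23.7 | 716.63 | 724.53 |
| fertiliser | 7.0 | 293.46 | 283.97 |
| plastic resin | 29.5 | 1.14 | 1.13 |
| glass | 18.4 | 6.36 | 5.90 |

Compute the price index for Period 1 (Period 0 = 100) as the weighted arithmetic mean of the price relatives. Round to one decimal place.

rubber: 21.4 × (1.18/1.48) = 21.4 × 0.797297 = 17.0622
paper pulp: 23.7 × (724.53/716.63) = 23.7 × 1.011024 = 23.9613
fertiliser: 7.0 × (283.97/293.46) = 7.0 × 0.967662 = 6.7736
plastic resin: 29.5 × (1.13/1.14) = 29.5 × 0.991228 = 29.2412
glass: 18.4 × (5.90/6.36) = 18.4 × 0.927673 = 17.0692
Index = Σ wᵢ·(p₁ᵢ/p₀ᵢ) = 17.0622 + 23.9613 + 6.7736 + 29.2412 + 17.0692 = 94.1075

94.1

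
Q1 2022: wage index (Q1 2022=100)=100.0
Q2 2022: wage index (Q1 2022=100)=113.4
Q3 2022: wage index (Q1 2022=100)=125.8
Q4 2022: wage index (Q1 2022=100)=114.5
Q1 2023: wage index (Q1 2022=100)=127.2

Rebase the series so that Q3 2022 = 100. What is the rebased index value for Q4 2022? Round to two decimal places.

91.02

Rebased(Q4 2022) = 114.5 / 125.8 × 100 = 91.0175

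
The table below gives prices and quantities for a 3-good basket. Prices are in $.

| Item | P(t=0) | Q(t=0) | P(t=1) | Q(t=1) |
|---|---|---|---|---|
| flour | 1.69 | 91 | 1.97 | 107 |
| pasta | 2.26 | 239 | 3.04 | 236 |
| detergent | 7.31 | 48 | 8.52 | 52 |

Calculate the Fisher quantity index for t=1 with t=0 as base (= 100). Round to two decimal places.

Laspeyres component (base-period weights):
ΣP(t=0)Q(t=1) = 1.69×107 + 2.26×236 + 7.31×52 = 180.83 + 533.36 + 380.12 = 1094.31
ΣP(t=0)Q(t=0) = 1.69×91 + 2.26×239 + 7.31×48 = 153.79 + 540.14 + 350.88 = 1044.81
L = 1094.31 / 1044.81 × 100 = 104.7377
Paasche component (current-period weights):
ΣP(t=1)Q(t=1) = 1.97×107 + 3.04×236 + 8.52×52 = 210.79 + 717.44 + 443.04 = 1371.27
ΣP(t=1)Q(t=0) = 1.97×91 + 3.04×239 + 8.52×48 = 179.27 + 726.56 + 408.96 = 1314.79
P = 1371.27 / 1314.79 × 100 = 104.2957
Fisher = √(L × P) = √(104.7377 × 104.2957) = 104.5165

104.52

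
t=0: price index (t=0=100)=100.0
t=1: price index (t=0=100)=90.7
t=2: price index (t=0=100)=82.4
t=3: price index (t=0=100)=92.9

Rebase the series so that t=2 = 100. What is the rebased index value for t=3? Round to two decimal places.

112.74

Rebased(t=3) = 92.9 / 82.4 × 100 = 112.7427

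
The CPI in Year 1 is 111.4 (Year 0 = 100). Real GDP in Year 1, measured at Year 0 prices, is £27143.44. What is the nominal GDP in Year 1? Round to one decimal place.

Nominal = Real × (Index/100) = 27143.44 × (111.4/100)
        = 27143.44 × 1.114 = 30237.7922

30237.8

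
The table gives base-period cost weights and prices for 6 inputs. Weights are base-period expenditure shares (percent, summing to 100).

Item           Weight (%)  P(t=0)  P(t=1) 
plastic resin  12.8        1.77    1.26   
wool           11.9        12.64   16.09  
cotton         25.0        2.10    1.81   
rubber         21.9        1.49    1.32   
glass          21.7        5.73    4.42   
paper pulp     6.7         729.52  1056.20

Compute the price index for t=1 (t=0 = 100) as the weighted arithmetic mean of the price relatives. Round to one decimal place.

plastic resin: 12.8 × (1.26/1.77) = 12.8 × 0.711864 = 9.1119
wool: 11.9 × (16.09/12.64) = 11.9 × 1.272943 = 15.1480
cotton: 25.0 × (1.81/2.10) = 25.0 × 0.861905 = 21.5476
rubber: 21.9 × (1.32/1.49) = 21.9 × 0.885906 = 19.4013
glass: 21.7 × (4.42/5.73) = 21.7 × 0.771379 = 16.7389
paper pulp: 6.7 × (1056.20/729.52) = 6.7 × 1.447801 = 9.7003
Index = Σ wᵢ·(p₁ᵢ/p₀ᵢ) = 9.1119 + 15.1480 + 21.5476 + 19.4013 + 16.7389 + 9.7003 = 91.6480

91.6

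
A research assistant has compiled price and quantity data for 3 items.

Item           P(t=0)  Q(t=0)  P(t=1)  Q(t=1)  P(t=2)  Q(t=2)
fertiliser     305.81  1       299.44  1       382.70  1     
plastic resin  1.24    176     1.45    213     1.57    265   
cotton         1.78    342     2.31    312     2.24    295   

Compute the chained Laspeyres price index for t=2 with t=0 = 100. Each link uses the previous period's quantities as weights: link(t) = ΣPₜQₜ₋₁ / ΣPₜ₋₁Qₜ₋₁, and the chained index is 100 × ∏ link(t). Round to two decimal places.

126.47

Link t=0→t=1:
ΣP(t=1)Q(t=0) = 299.44×1 + 1.45×176 + 2.31×342 = 299.44 + 255.2 + 790.02 = 1344.66
ΣP(t=0)Q(t=0) = 305.81×1 + 1.24×176 + 1.78×342 = 305.81 + 218.24 + 608.76 = 1132.81
link = 1344.66/1132.81 = 1.187013
Link t=1→t=2:
ΣP(t=2)Q(t=1) = 382.70×1 + 1.57×213 + 2.24×312 = 382.7 + 334.41 + 698.88 = 1415.99
ΣP(t=1)Q(t=1) = 299.44×1 + 1.45×213 + 2.31×312 = 299.44 + 308.85 + 720.72 = 1329.01
link = 1415.99/1329.01 = 1.065447
Chained index = 100 × 1.187013 × 1.065447 = 126.4700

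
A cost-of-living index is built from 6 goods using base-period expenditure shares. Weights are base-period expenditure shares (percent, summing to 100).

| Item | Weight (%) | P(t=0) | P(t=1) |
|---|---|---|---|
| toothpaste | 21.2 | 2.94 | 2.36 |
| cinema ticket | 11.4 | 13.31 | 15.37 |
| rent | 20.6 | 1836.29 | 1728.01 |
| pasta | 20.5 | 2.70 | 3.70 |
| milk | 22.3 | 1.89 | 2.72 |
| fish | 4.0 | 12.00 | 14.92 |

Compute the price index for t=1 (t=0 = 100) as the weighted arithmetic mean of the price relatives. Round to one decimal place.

toothpaste: 21.2 × (2.36/2.94) = 21.2 × 0.802721 = 17.0177
cinema ticket: 11.4 × (15.37/13.31) = 11.4 × 1.154771 = 13.1644
rent: 20.6 × (1728.01/1836.29) = 20.6 × 0.941033 = 19.3853
pasta: 20.5 × (3.70/2.70) = 20.5 × 1.370370 = 28.0926
milk: 22.3 × (2.72/1.89) = 22.3 × 1.439153 = 32.0931
fish: 4.0 × (14.92/12.00) = 4.0 × 1.243333 = 4.9733
Index = Σ wᵢ·(p₁ᵢ/p₀ᵢ) = 17.0177 + 13.1644 + 19.3853 + 28.0926 + 32.0931 + 4.9733 = 114.7264

114.7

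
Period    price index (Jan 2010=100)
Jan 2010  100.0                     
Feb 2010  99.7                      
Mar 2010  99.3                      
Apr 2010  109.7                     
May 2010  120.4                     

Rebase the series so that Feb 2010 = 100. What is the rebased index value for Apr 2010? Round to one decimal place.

110.0

Rebased(Apr 2010) = 109.7 / 99.7 × 100 = 110.0301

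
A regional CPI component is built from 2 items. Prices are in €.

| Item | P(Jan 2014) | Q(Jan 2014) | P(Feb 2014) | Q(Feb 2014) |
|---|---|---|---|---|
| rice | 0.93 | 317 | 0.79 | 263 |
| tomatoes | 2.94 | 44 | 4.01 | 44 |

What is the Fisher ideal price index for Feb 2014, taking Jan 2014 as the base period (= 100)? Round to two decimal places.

101.68

Laspeyres component (base-period weights):
ΣP(Feb 2014)Q(Jan 2014) = 0.79×317 + 4.01×44 = 250.43 + 176.44 = 426.87
ΣP(Jan 2014)Q(Jan 2014) = 0.93×317 + 2.94×44 = 294.81 + 129.36 = 424.17
L = 426.87 / 424.17 × 100 = 100.6365
Paasche component (current-period weights):
ΣP(Feb 2014)Q(Feb 2014) = 0.79×263 + 4.01×44 = 207.77 + 176.44 = 384.21
ΣP(Jan 2014)Q(Feb 2014) = 0.93×263 + 2.94×44 = 244.59 + 129.36 = 373.95
P = 384.21 / 373.95 × 100 = 102.7437
Fisher = √(L × P) = √(100.6365 × 102.7437) = 101.6847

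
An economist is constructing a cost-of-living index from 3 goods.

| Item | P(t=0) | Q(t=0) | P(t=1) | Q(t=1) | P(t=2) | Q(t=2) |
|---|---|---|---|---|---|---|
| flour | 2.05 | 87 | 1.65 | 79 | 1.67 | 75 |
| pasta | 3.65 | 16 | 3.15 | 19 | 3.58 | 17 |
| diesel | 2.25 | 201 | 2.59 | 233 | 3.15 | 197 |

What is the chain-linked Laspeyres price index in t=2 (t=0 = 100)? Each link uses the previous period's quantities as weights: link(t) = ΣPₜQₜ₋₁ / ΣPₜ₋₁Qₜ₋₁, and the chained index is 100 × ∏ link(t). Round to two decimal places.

122.03

Link t=0→t=1:
ΣP(t=1)Q(t=0) = 1.65×87 + 3.15×16 + 2.59×201 = 143.55 + 50.4 + 520.59 = 714.54
ΣP(t=0)Q(t=0) = 2.05×87 + 3.65×16 + 2.25×201 = 178.35 + 58.4 + 452.25 = 689
link = 714.54/689 = 1.037068
Link t=1→t=2:
ΣP(t=2)Q(t=1) = 1.67×79 + 3.58×19 + 3.15×233 = 131.93 + 68.02 + 733.95 = 933.9
ΣP(t=1)Q(t=1) = 1.65×79 + 3.15×19 + 2.59×233 = 130.35 + 59.85 + 603.47 = 793.67
link = 933.9/793.67 = 1.176686
Chained index = 100 × 1.037068 × 1.176686 = 122.0303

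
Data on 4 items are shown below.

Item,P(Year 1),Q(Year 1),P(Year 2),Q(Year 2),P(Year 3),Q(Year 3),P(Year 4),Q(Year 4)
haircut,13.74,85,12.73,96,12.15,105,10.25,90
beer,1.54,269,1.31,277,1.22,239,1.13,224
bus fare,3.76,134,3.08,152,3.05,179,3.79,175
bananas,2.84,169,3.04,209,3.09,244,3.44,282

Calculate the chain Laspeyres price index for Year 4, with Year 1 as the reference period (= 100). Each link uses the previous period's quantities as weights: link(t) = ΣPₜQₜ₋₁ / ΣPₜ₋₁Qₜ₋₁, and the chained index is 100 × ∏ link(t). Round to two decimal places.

Link Year 1→Year 2:
ΣP(Year 2)Q(Year 1) = 12.73×85 + 1.31×269 + 3.08×134 + 3.04×169 = 1082.05 + 352.39 + 412.72 + 513.76 = 2360.92
ΣP(Year 1)Q(Year 1) = 13.74×85 + 1.54×269 + 3.76×134 + 2.84×169 = 1167.9 + 414.26 + 503.84 + 479.96 = 2565.96
link = 2360.92/2565.96 = 0.920092
Link Year 2→Year 3:
ΣP(Year 3)Q(Year 2) = 12.15×96 + 1.22×277 + 3.05×152 + 3.09×209 = 1166.4 + 337.94 + 463.6 + 645.81 = 2613.75
ΣP(Year 2)Q(Year 2) = 12.73×96 + 1.31×277 + 3.08×152 + 3.04×209 = 1222.08 + 362.87 + 468.16 + 635.36 = 2688.47
link = 2613.75/2688.47 = 0.972207
Link Year 3→Year 4:
ΣP(Year 4)Q(Year 3) = 10.25×105 + 1.13×239 + 3.79×179 + 3.44×244 = 1076.25 + 270.07 + 678.41 + 839.36 = 2864.09
ΣP(Year 3)Q(Year 3) = 12.15×105 + 1.22×239 + 3.05×179 + 3.09×244 = 1275.75 + 291.58 + 545.95 + 753.96 = 2867.24
link = 2864.09/2867.24 = 0.998901
Chained index = 100 × 0.920092 × 0.972207 × 0.998901 = 89.3538

89.35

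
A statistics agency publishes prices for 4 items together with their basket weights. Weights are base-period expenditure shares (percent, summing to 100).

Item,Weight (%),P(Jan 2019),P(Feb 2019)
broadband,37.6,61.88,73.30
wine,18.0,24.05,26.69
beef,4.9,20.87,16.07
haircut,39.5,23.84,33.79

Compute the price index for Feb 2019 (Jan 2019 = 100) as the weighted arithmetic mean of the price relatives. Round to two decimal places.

124.27

broadband: 37.6 × (73.30/61.88) = 37.6 × 1.184551 = 44.5391
wine: 18.0 × (26.69/24.05) = 18.0 × 1.109771 = 19.9759
beef: 4.9 × (16.07/20.87) = 4.9 × 0.770005 = 3.7730
haircut: 39.5 × (33.79/23.84) = 39.5 × 1.417366 = 55.9859
Index = Σ wᵢ·(p₁ᵢ/p₀ᵢ) = 44.5391 + 19.9759 + 3.7730 + 55.9859 = 124.2740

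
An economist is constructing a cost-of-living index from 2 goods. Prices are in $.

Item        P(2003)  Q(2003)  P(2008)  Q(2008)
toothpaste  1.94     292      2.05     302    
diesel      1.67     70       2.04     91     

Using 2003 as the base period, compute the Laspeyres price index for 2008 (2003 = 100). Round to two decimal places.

Laspeyres price index uses base-period quantities as weights.
ΣP(2008)·Q(2003) = 2.05×292 + 2.04×70 = 598.6 + 142.8 = 741.4
ΣP(2003)·Q(2003) = 1.94×292 + 1.67×70 = 566.48 + 116.9 = 683.38
Index = 741.4 / 683.38 × 100 = 108.4902

108.49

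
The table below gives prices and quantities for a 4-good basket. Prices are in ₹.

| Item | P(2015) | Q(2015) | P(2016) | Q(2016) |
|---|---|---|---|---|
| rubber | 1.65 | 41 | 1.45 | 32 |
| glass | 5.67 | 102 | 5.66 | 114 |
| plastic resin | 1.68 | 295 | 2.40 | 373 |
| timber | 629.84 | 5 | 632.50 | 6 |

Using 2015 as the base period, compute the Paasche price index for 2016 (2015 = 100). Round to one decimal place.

Paasche price index uses current-period quantities as weights.
ΣP(2016)·Q(2016) = 1.45×32 + 5.66×114 + 2.40×373 + 632.50×6 = 46.4 + 645.24 + 895.2 + 3795 = 5381.84
ΣP(2015)·Q(2016) = 1.65×32 + 5.67×114 + 1.68×373 + 629.84×6 = 52.8 + 646.38 + 626.64 + 3779.04 = 5104.86
Index = 5381.84 / 5104.86 × 100 = 105.4258

105.4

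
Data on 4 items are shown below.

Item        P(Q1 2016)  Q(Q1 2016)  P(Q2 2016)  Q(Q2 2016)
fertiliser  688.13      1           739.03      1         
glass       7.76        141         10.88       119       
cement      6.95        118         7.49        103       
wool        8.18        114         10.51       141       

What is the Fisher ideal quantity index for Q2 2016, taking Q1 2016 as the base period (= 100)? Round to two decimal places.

98.45

Laspeyres component (base-period weights):
ΣP(Q1 2016)Q(Q2 2016) = 688.13×1 + 7.76×119 + 6.95×103 + 8.18×141 = 688.13 + 923.44 + 715.85 + 1153.38 = 3480.8
ΣP(Q1 2016)Q(Q1 2016) = 688.13×1 + 7.76×141 + 6.95×118 + 8.18×114 = 688.13 + 1094.16 + 820.1 + 932.52 = 3534.91
L = 3480.8 / 3534.91 × 100 = 98.4693
Paasche component (current-period weights):
ΣP(Q2 2016)Q(Q2 2016) = 739.03×1 + 10.88×119 + 7.49×103 + 10.51×141 = 739.03 + 1294.72 + 771.47 + 1481.91 = 4287.13
ΣP(Q2 2016)Q(Q1 2016) = 739.03×1 + 10.88×141 + 7.49×118 + 10.51×114 = 739.03 + 1534.08 + 883.82 + 1198.14 = 4355.07
P = 4287.13 / 4355.07 × 100 = 98.4400
Fisher = √(L × P) = √(98.4693 × 98.4400) = 98.4546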